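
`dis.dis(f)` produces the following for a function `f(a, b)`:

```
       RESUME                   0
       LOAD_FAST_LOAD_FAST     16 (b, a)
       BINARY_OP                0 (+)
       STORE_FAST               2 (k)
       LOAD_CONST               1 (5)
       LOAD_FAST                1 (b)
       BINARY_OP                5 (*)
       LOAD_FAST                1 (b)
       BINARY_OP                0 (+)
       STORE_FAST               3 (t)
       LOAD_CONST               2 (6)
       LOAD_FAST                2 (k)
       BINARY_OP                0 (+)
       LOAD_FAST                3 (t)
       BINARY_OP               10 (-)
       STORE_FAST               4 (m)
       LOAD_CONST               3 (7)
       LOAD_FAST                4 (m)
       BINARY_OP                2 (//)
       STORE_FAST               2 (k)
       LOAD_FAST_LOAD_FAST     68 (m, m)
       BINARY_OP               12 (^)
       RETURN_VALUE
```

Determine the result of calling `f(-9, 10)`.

LOAD_FAST_LOAD_FAST b,a → push 10,-9. Stack: [10, -9]
BINARY_OP + → 10 + -9 = 1. Stack: [1]
STORE_FAST k → k=1. Stack: []
LOAD_CONST → push 5. Stack: [5]
LOAD_FAST b → push 10. Stack: [5, 10]
BINARY_OP * → 5 * 10 = 50. Stack: [50]
LOAD_FAST b → push 10. Stack: [50, 10]
BINARY_OP + → 50 + 10 = 60. Stack: [60]
STORE_FAST t → t=60. Stack: []
LOAD_CONST → push 6. Stack: [6]
LOAD_FAST k → push 1. Stack: [6, 1]
BINARY_OP + → 6 + 1 = 7. Stack: [7]
LOAD_FAST t → push 60. Stack: [7, 60]
BINARY_OP - → 7 - 60 = -53. Stack: [-53]
STORE_FAST m → m=-53. Stack: []
LOAD_CONST → push 7. Stack: [7]
LOAD_FAST m → push -53. Stack: [7, -53]
BINARY_OP // → 7 // -53 = -1. Stack: [-1]
STORE_FAST k → k=-1. Stack: []
LOAD_FAST_LOAD_FAST m,m → push -53,-53. Stack: [-53, -53]
BINARY_OP ^ → -53 ^ -53 = 0. Stack: [0]
RETURN_VALUE → return 0.

0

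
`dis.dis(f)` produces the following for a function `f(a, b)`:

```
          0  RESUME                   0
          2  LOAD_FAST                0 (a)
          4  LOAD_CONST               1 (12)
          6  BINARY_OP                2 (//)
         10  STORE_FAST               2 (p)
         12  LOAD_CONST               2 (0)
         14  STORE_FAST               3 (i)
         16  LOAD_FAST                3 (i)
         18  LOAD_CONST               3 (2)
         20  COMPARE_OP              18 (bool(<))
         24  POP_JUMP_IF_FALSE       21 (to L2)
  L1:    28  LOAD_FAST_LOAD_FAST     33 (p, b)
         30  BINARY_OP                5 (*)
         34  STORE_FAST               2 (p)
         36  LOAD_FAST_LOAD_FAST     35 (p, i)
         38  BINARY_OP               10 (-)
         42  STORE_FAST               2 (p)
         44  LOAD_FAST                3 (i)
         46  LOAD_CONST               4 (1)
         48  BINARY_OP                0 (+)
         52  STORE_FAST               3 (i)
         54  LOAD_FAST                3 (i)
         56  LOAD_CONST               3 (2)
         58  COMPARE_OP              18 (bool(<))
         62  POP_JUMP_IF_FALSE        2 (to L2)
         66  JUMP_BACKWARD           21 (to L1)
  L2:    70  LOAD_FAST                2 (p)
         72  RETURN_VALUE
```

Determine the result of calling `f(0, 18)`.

LOAD_FAST a → push 0. Stack: [0]
LOAD_CONST → push 12. Stack: [0, 12]
BINARY_OP // → 0 // 12 = 0. Stack: [0]
STORE_FAST p → p=0. Stack: []
LOAD_CONST → push 0. Stack: [0]
STORE_FAST i → i=0. Stack: []
LOAD_FAST i → push 0. Stack: [0]
LOAD_CONST → push 2. Stack: [0, 2]
COMPARE_OP bool(<) → 0 vs 2 = True. Stack: [True]
POP_JUMP_IF_FALSE → pop True; no jump. Stack: []
LOAD_FAST_LOAD_FAST p,b → push 0,18. Stack: [0, 18]
BINARY_OP * → 0 * 18 = 0. Stack: [0]
STORE_FAST p → p=0. Stack: []
LOAD_FAST_LOAD_FAST p,i → push 0,0. Stack: [0, 0]
BINARY_OP - → 0 - 0 = 0. Stack: [0]
STORE_FAST p → p=0. Stack: []
LOAD_FAST i → push 0. Stack: [0]
LOAD_CONST → push 1. Stack: [0, 1]
BINARY_OP + → 0 + 1 = 1. Stack: [1]
STORE_FAST i → i=1. Stack: []
LOAD_FAST i → push 1. Stack: [1]
LOAD_CONST → push 2. Stack: [1, 2]
COMPARE_OP bool(<) → 1 vs 2 = True. Stack: [True]
POP_JUMP_IF_FALSE → pop True; no jump. Stack: []
LOAD_FAST_LOAD_FAST p,b → push 0,18. Stack: [0, 18]
BINARY_OP * → 0 * 18 = 0. Stack: [0]
STORE_FAST p → p=0. Stack: []
LOAD_FAST_LOAD_FAST p,i → push 0,1. Stack: [0, 1]
BINARY_OP - → 0 - 1 = -1. Stack: [-1]
STORE_FAST p → p=-1. Stack: []
LOAD_FAST i → push 1. Stack: [1]
LOAD_CONST → push 1. Stack: [1, 1]
BINARY_OP + → 1 + 1 = 2. Stack: [2]
STORE_FAST i → i=2. Stack: []
LOAD_FAST i → push 2. Stack: [2]
LOAD_CONST → push 2. Stack: [2, 2]
COMPARE_OP bool(<) → 2 vs 2 = False. Stack: [False]
POP_JUMP_IF_FALSE → pop False; jump. Stack: []
LOAD_FAST p → push -1. Stack: [-1]
RETURN_VALUE → return -1.

-1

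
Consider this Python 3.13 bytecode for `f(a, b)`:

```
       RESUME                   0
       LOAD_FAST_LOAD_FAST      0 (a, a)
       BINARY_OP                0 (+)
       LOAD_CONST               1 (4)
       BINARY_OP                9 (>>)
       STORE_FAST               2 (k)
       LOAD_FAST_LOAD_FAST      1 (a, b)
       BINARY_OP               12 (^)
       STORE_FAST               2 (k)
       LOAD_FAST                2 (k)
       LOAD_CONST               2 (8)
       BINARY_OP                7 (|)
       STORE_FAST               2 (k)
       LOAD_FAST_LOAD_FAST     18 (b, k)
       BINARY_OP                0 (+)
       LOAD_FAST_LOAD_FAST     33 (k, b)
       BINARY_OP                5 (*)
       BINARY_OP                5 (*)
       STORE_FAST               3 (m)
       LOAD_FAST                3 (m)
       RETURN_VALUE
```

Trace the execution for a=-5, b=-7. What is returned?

LOAD_FAST_LOAD_FAST a,a → push -5,-5. Stack: [-5, -5]
BINARY_OP + → -5 + -5 = -10. Stack: [-10]
LOAD_CONST → push 4. Stack: [-10, 4]
BINARY_OP >> → -10 >> 4 = -1. Stack: [-1]
STORE_FAST k → k=-1. Stack: []
LOAD_FAST_LOAD_FAST a,b → push -5,-7. Stack: [-5, -7]
BINARY_OP ^ → -5 ^ -7 = 2. Stack: [2]
STORE_FAST k → k=2. Stack: []
LOAD_FAST k → push 2. Stack: [2]
LOAD_CONST → push 8. Stack: [2, 8]
BINARY_OP | → 2 | 8 = 10. Stack: [10]
STORE_FAST k → k=10. Stack: []
LOAD_FAST_LOAD_FAST b,k → push -7,10. Stack: [-7, 10]
BINARY_OP + → -7 + 10 = 3. Stack: [3]
LOAD_FAST_LOAD_FAST k,b → push 10,-7. Stack: [3, 10, -7]
BINARY_OP * → 10 * -7 = -70. Stack: [3, -70]
BINARY_OP * → 3 * -70 = -210. Stack: [-210]
STORE_FAST m → m=-210. Stack: []
LOAD_FAST m → push -210. Stack: [-210]
RETURN_VALUE → return -210.

-210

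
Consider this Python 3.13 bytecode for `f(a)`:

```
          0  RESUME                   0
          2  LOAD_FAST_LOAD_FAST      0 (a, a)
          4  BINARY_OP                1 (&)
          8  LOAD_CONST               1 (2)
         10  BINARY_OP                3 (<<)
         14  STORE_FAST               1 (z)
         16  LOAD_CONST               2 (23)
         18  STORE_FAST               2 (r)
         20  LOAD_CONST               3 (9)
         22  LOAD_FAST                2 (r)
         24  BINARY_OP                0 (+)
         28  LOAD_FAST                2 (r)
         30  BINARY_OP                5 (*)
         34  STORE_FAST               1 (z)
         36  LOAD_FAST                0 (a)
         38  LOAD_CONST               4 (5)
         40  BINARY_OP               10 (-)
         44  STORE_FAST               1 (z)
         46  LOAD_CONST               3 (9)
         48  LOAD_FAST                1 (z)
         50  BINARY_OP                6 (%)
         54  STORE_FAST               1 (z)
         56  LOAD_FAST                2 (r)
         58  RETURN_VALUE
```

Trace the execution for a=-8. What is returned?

LOAD_FAST_LOAD_FAST a,a → push -8,-8. Stack: [-8, -8]
BINARY_OP & → -8 & -8 = -8. Stack: [-8]
LOAD_CONST → push 2. Stack: [-8, 2]
BINARY_OP << → -8 << 2 = -32. Stack: [-32]
STORE_FAST z → z=-32. Stack: []
LOAD_CONST → push 23. Stack: [23]
STORE_FAST r → r=23. Stack: []
LOAD_CONST → push 9. Stack: [9]
LOAD_FAST r → push 23. Stack: [9, 23]
BINARY_OP + → 9 + 23 = 32. Stack: [32]
LOAD_FAST r → push 23. Stack: [32, 23]
BINARY_OP * → 32 * 23 = 736. Stack: [736]
STORE_FAST z → z=736. Stack: []
LOAD_FAST a → push -8. Stack: [-8]
LOAD_CONST → push 5. Stack: [-8, 5]
BINARY_OP - → -8 - 5 = -13. Stack: [-13]
STORE_FAST z → z=-13. Stack: []
LOAD_CONST → push 9. Stack: [9]
LOAD_FAST z → push -13. Stack: [9, -13]
BINARY_OP % → 9 % -13 = -4. Stack: [-4]
STORE_FAST z → z=-4. Stack: []
LOAD_FAST r → push 23. Stack: [23]
RETURN_VALUE → return 23.

23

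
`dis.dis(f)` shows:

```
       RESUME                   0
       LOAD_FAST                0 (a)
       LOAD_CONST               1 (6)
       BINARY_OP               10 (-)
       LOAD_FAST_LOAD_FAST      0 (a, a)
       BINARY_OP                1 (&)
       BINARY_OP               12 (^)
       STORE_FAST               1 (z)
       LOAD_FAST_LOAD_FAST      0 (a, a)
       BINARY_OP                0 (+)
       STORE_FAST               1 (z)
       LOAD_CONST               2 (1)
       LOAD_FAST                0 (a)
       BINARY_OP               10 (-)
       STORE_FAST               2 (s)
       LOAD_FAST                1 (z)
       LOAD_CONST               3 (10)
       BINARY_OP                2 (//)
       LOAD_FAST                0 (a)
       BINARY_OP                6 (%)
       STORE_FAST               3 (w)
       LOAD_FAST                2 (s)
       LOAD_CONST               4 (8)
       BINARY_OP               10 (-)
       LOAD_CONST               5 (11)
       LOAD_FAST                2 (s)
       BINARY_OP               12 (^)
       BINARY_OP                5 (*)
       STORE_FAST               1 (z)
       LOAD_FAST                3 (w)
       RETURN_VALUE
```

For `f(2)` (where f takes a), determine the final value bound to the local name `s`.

LOAD_FAST a → push 2. Stack: [2]
LOAD_CONST → push 6. Stack: [2, 6]
BINARY_OP - → 2 - 6 = -4. Stack: [-4]
LOAD_FAST_LOAD_FAST a,a → push 2,2. Stack: [-4, 2, 2]
BINARY_OP & → 2 & 2 = 2. Stack: [-4, 2]
BINARY_OP ^ → -4 ^ 2 = -2. Stack: [-2]
STORE_FAST z → z=-2. Stack: []
LOAD_FAST_LOAD_FAST a,a → push 2,2. Stack: [2, 2]
BINARY_OP + → 2 + 2 = 4. Stack: [4]
STORE_FAST z → z=4. Stack: []
LOAD_CONST → push 1. Stack: [1]
LOAD_FAST a → push 2. Stack: [1, 2]
BINARY_OP - → 1 - 2 = -1. Stack: [-1]
STORE_FAST s → s=-1. Stack: []
LOAD_FAST z → push 4. Stack: [4]
LOAD_CONST → push 10. Stack: [4, 10]
BINARY_OP // → 4 // 10 = 0. Stack: [0]
LOAD_FAST a → push 2. Stack: [0, 2]
BINARY_OP % → 0 % 2 = 0. Stack: [0]
STORE_FAST w → w=0. Stack: []
LOAD_FAST s → push -1. Stack: [-1]
LOAD_CONST → push 8. Stack: [-1, 8]
BINARY_OP - → -1 - 8 = -9. Stack: [-9]
LOAD_CONST → push 11. Stack: [-9, 11]
LOAD_FAST s → push -1. Stack: [-9, 11, -1]
BINARY_OP ^ → 11 ^ -1 = -12. Stack: [-9, -12]
BINARY_OP * → -9 * -12 = 108. Stack: [108]
STORE_FAST z → z=108. Stack: []
LOAD_FAST w → push 0. Stack: [0]
RETURN_VALUE → return 0.

-1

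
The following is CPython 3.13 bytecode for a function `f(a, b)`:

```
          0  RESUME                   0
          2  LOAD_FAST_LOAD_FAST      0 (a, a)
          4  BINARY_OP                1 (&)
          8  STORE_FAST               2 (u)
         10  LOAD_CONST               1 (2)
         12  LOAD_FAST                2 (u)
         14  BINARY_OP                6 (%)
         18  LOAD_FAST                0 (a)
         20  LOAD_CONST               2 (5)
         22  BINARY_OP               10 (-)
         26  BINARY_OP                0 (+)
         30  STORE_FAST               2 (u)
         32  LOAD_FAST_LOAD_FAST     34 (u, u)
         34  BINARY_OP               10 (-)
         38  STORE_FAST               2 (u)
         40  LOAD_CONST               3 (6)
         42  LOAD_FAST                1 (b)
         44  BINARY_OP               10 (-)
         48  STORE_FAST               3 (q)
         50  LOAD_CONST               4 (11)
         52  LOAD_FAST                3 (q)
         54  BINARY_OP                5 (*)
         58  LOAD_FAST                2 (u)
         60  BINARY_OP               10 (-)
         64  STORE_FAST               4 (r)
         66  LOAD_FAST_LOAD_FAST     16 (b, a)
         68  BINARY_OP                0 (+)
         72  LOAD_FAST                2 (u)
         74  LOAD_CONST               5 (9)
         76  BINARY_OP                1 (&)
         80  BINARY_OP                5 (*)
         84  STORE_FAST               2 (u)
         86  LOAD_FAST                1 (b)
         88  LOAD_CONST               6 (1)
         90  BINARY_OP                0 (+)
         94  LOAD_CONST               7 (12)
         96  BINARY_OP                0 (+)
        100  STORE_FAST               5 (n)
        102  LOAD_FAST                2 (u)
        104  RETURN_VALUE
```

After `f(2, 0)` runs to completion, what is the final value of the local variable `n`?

13

LOAD_FAST_LOAD_FAST a,a → push 2,2. Stack: [2, 2]
BINARY_OP & → 2 & 2 = 2. Stack: [2]
STORE_FAST u → u=2. Stack: []
LOAD_CONST → push 2. Stack: [2]
LOAD_FAST u → push 2. Stack: [2, 2]
BINARY_OP % → 2 % 2 = 0. Stack: [0]
LOAD_FAST a → push 2. Stack: [0, 2]
LOAD_CONST → push 5. Stack: [0, 2, 5]
BINARY_OP - → 2 - 5 = -3. Stack: [0, -3]
BINARY_OP + → 0 + -3 = -3. Stack: [-3]
STORE_FAST u → u=-3. Stack: []
LOAD_FAST_LOAD_FAST u,u → push -3,-3. Stack: [-3, -3]
BINARY_OP - → -3 - -3 = 0. Stack: [0]
STORE_FAST u → u=0. Stack: []
LOAD_CONST → push 6. Stack: [6]
LOAD_FAST b → push 0. Stack: [6, 0]
BINARY_OP - → 6 - 0 = 6. Stack: [6]
STORE_FAST q → q=6. Stack: []
LOAD_CONST → push 11. Stack: [11]
LOAD_FAST q → push 6. Stack: [11, 6]
BINARY_OP * → 11 * 6 = 66. Stack: [66]
LOAD_FAST u → push 0. Stack: [66, 0]
BINARY_OP - → 66 - 0 = 66. Stack: [66]
STORE_FAST r → r=66. Stack: []
LOAD_FAST_LOAD_FAST b,a → push 0,2. Stack: [0, 2]
BINARY_OP + → 0 + 2 = 2. Stack: [2]
LOAD_FAST u → push 0. Stack: [2, 0]
LOAD_CONST → push 9. Stack: [2, 0, 9]
BINARY_OP & → 0 & 9 = 0. Stack: [2, 0]
BINARY_OP * → 2 * 0 = 0. Stack: [0]
STORE_FAST u → u=0. Stack: []
LOAD_FAST b → push 0. Stack: [0]
LOAD_CONST → push 1. Stack: [0, 1]
BINARY_OP + → 0 + 1 = 1. Stack: [1]
LOAD_CONST → push 12. Stack: [1, 12]
BINARY_OP + → 1 + 12 = 13. Stack: [13]
STORE_FAST n → n=13. Stack: []
LOAD_FAST u → push 0. Stack: [0]
RETURN_VALUE → return 0.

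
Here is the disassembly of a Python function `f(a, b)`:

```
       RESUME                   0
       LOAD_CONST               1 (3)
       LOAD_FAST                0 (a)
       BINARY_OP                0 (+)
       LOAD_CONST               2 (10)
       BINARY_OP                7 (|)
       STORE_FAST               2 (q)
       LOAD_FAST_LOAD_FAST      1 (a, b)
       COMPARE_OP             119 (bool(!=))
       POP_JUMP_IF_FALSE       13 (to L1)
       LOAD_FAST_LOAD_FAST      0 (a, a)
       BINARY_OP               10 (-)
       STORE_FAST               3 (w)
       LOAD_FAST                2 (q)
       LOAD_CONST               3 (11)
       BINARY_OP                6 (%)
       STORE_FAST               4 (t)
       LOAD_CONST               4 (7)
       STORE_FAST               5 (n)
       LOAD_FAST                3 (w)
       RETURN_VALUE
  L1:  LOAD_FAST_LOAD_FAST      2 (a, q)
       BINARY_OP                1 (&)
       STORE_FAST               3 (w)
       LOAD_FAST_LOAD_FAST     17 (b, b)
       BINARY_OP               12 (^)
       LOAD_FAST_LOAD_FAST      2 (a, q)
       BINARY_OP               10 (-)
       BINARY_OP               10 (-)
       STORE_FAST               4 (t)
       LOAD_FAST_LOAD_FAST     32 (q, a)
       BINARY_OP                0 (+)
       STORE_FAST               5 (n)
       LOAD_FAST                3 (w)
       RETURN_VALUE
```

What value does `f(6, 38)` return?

0

LOAD_CONST → push 3. Stack: [3]
LOAD_FAST a → push 6. Stack: [3, 6]
BINARY_OP + → 3 + 6 = 9. Stack: [9]
LOAD_CONST → push 10. Stack: [9, 10]
BINARY_OP | → 9 | 10 = 11. Stack: [11]
STORE_FAST q → q=11. Stack: []
LOAD_FAST_LOAD_FAST a,b → push 6,38. Stack: [6, 38]
COMPARE_OP bool(!=) → 6 vs 38 = True. Stack: [True]
POP_JUMP_IF_FALSE → pop True; no jump. Stack: []
LOAD_FAST_LOAD_FAST a,a → push 6,6. Stack: [6, 6]
BINARY_OP - → 6 - 6 = 0. Stack: [0]
STORE_FAST w → w=0. Stack: []
LOAD_FAST q → push 11. Stack: [11]
LOAD_CONST → push 11. Stack: [11, 11]
BINARY_OP % → 11 % 11 = 0. Stack: [0]
STORE_FAST t → t=0. Stack: []
LOAD_CONST → push 7. Stack: [7]
STORE_FAST n → n=7. Stack: []
LOAD_FAST w → push 0. Stack: [0]
RETURN_VALUE → return 0.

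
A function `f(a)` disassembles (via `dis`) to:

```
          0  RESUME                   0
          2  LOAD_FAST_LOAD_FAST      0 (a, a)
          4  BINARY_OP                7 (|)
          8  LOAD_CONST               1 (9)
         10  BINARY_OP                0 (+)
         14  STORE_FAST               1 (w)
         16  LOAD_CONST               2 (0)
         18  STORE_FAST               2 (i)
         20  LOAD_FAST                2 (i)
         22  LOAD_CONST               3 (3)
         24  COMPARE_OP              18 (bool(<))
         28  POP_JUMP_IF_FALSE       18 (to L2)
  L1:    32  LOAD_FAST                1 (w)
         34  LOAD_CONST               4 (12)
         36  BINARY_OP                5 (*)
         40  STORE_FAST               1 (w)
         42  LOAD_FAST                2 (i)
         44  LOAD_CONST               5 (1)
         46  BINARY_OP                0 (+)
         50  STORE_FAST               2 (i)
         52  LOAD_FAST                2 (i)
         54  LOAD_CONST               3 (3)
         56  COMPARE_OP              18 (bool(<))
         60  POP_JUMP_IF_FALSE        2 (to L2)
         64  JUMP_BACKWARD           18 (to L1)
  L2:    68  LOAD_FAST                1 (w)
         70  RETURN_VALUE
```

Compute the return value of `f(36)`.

LOAD_FAST_LOAD_FAST a,a → push 36,36. Stack: [36, 36]
BINARY_OP | → 36 | 36 = 36. Stack: [36]
LOAD_CONST → push 9. Stack: [36, 9]
BINARY_OP + → 36 + 9 = 45. Stack: [45]
STORE_FAST w → w=45. Stack: []
LOAD_CONST → push 0. Stack: [0]
STORE_FAST i → i=0. Stack: []
LOAD_FAST i → push 0. Stack: [0]
LOAD_CONST → push 3. Stack: [0, 3]
COMPARE_OP bool(<) → 0 vs 3 = True. Stack: [True]
POP_JUMP_IF_FALSE → pop True; no jump. Stack: []
LOAD_FAST w → push 45. Stack: [45]
LOAD_CONST → push 12. Stack: [45, 12]
BINARY_OP * → 45 * 12 = 540. Stack: [540]
STORE_FAST w → w=540. Stack: []
LOAD_FAST i → push 0. Stack: [0]
LOAD_CONST → push 1. Stack: [0, 1]
BINARY_OP + → 0 + 1 = 1. Stack: [1]
STORE_FAST i → i=1. Stack: []
LOAD_FAST i → push 1. Stack: [1]
LOAD_CONST → push 3. Stack: [1, 3]
COMPARE_OP bool(<) → 1 vs 3 = True. Stack: [True]
POP_JUMP_IF_FALSE → pop True; no jump. Stack: []
LOAD_FAST w → push 540. Stack: [540]
LOAD_CONST → push 12. Stack: [540, 12]
BINARY_OP * → 540 * 12 = 6480. Stack: [6480]
STORE_FAST w → w=6480. Stack: []
LOAD_FAST i → push 1. Stack: [1]
LOAD_CONST → push 1. Stack: [1, 1]
BINARY_OP + → 1 + 1 = 2. Stack: [2]
STORE_FAST i → i=2. Stack: []
LOAD_FAST i → push 2. Stack: [2]
LOAD_CONST → push 3. Stack: [2, 3]
COMPARE_OP bool(<) → 2 vs 3 = True. Stack: [True]
POP_JUMP_IF_FALSE → pop True; no jump. Stack: []
LOAD_FAST w → push 6480. Stack: [6480]
LOAD_CONST → push 12. Stack: [6480, 12]
BINARY_OP * → 6480 * 12 = 77760. Stack: [77760]
STORE_FAST w → w=77760. Stack: []
LOAD_FAST i → push 2. Stack: [2]
LOAD_CONST → push 1. Stack: [2, 1]
BINARY_OP + → 2 + 1 = 3. Stack: [3]
STORE_FAST i → i=3. Stack: []
LOAD_FAST i → push 3. Stack: [3]
LOAD_CONST → push 3. Stack: [3, 3]
COMPARE_OP bool(<) → 3 vs 3 = False. Stack: [False]
POP_JUMP_IF_FALSE → pop False; jump. Stack: []
LOAD_FAST w → push 77760. Stack: [77760]
RETURN_VALUE → return 77760.

77760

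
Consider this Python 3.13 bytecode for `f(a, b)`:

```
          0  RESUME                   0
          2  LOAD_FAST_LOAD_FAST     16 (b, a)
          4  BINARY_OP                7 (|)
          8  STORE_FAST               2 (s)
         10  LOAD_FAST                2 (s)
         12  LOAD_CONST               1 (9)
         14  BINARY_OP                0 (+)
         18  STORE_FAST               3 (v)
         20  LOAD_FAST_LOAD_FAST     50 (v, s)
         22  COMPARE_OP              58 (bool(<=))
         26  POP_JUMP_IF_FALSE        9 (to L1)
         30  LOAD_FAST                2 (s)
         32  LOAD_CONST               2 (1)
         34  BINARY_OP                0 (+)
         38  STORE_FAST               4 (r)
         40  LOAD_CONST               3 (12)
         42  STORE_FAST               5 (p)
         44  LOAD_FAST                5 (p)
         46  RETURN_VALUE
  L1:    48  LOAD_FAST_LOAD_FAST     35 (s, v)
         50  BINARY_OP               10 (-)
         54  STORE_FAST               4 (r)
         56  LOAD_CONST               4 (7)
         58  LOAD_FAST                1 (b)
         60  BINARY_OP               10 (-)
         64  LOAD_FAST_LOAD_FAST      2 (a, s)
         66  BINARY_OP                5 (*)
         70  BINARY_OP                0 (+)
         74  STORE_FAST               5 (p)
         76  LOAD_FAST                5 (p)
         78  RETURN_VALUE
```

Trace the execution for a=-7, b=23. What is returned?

LOAD_FAST_LOAD_FAST b,a → push 23,-7. Stack: [23, -7]
BINARY_OP | → 23 | -7 = -1. Stack: [-1]
STORE_FAST s → s=-1. Stack: []
LOAD_FAST s → push -1. Stack: [-1]
LOAD_CONST → push 9. Stack: [-1, 9]
BINARY_OP + → -1 + 9 = 8. Stack: [8]
STORE_FAST v → v=8. Stack: []
LOAD_FAST_LOAD_FAST v,s → push 8,-1. Stack: [8, -1]
COMPARE_OP bool(<=) → 8 vs -1 = False. Stack: [False]
POP_JUMP_IF_FALSE → pop False; jump. Stack: []
LOAD_FAST_LOAD_FAST s,v → push -1,8. Stack: [-1, 8]
BINARY_OP - → -1 - 8 = -9. Stack: [-9]
STORE_FAST r → r=-9. Stack: []
LOAD_CONST → push 7. Stack: [7]
LOAD_FAST b → push 23. Stack: [7, 23]
BINARY_OP - → 7 - 23 = -16. Stack: [-16]
LOAD_FAST_LOAD_FAST a,s → push -7,-1. Stack: [-16, -7, -1]
BINARY_OP * → -7 * -1 = 7. Stack: [-16, 7]
BINARY_OP + → -16 + 7 = -9. Stack: [-9]
STORE_FAST p → p=-9. Stack: []
LOAD_FAST p → push -9. Stack: [-9]
RETURN_VALUE → return -9.

-9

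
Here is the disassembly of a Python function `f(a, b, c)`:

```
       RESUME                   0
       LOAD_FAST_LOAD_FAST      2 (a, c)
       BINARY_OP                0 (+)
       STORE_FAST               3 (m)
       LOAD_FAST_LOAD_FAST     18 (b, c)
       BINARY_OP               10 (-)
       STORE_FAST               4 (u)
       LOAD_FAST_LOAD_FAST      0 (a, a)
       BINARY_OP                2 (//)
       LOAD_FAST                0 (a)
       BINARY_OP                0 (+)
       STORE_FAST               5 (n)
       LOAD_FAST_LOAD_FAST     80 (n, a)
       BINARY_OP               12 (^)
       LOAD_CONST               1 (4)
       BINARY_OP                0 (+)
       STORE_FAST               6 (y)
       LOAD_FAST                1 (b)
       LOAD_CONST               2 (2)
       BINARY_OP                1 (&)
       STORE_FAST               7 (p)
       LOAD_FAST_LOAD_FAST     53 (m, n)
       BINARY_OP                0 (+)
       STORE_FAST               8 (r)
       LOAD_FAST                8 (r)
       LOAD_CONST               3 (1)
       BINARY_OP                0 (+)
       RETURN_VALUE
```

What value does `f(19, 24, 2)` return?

LOAD_FAST_LOAD_FAST a,c → push 19,2. Stack: [19, 2]
BINARY_OP + → 19 + 2 = 21. Stack: [21]
STORE_FAST m → m=21. Stack: []
LOAD_FAST_LOAD_FAST b,c → push 24,2. Stack: [24, 2]
BINARY_OP - → 24 - 2 = 22. Stack: [22]
STORE_FAST u → u=22. Stack: []
LOAD_FAST_LOAD_FAST a,a → push 19,19. Stack: [19, 19]
BINARY_OP // → 19 // 19 = 1. Stack: [1]
LOAD_FAST a → push 19. Stack: [1, 19]
BINARY_OP + → 1 + 19 = 20. Stack: [20]
STORE_FAST n → n=20. Stack: []
LOAD_FAST_LOAD_FAST n,a → push 20,19. Stack: [20, 19]
BINARY_OP ^ → 20 ^ 19 = 7. Stack: [7]
LOAD_CONST → push 4. Stack: [7, 4]
BINARY_OP + → 7 + 4 = 11. Stack: [11]
STORE_FAST y → y=11. Stack: []
LOAD_FAST b → push 24. Stack: [24]
LOAD_CONST → push 2. Stack: [24, 2]
BINARY_OP & → 24 & 2 = 0. Stack: [0]
STORE_FAST p → p=0. Stack: []
LOAD_FAST_LOAD_FAST m,n → push 21,20. Stack: [21, 20]
BINARY_OP + → 21 + 20 = 41. Stack: [41]
STORE_FAST r → r=41. Stack: []
LOAD_FAST r → push 41. Stack: [41]
LOAD_CONST → push 1. Stack: [41, 1]
BINARY_OP + → 41 + 1 = 42. Stack: [42]
RETURN_VALUE → return 42.

42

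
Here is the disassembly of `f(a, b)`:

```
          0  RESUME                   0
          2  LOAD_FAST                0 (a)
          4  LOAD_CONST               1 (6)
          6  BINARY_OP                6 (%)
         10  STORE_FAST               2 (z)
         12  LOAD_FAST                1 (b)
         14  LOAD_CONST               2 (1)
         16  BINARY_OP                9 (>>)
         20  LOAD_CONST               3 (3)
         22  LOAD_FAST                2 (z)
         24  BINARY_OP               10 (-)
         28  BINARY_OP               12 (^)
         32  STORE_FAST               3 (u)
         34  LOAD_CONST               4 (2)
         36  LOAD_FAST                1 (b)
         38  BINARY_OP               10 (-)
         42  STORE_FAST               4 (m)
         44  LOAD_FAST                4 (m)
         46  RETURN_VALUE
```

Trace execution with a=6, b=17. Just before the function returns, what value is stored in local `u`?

LOAD_FAST a → push 6. Stack: [6]
LOAD_CONST → push 6. Stack: [6, 6]
BINARY_OP % → 6 % 6 = 0. Stack: [0]
STORE_FAST z → z=0. Stack: []
LOAD_FAST b → push 17. Stack: [17]
LOAD_CONST → push 1. Stack: [17, 1]
BINARY_OP >> → 17 >> 1 = 8. Stack: [8]
LOAD_CONST → push 3. Stack: [8, 3]
LOAD_FAST z → push 0. Stack: [8, 3, 0]
BINARY_OP - → 3 - 0 = 3. Stack: [8, 3]
BINARY_OP ^ → 8 ^ 3 = 11. Stack: [11]
STORE_FAST u → u=11. Stack: []
LOAD_CONST → push 2. Stack: [2]
LOAD_FAST b → push 17. Stack: [2, 17]
BINARY_OP - → 2 - 17 = -15. Stack: [-15]
STORE_FAST m → m=-15. Stack: []
LOAD_FAST m → push -15. Stack: [-15]
RETURN_VALUE → return -15.

11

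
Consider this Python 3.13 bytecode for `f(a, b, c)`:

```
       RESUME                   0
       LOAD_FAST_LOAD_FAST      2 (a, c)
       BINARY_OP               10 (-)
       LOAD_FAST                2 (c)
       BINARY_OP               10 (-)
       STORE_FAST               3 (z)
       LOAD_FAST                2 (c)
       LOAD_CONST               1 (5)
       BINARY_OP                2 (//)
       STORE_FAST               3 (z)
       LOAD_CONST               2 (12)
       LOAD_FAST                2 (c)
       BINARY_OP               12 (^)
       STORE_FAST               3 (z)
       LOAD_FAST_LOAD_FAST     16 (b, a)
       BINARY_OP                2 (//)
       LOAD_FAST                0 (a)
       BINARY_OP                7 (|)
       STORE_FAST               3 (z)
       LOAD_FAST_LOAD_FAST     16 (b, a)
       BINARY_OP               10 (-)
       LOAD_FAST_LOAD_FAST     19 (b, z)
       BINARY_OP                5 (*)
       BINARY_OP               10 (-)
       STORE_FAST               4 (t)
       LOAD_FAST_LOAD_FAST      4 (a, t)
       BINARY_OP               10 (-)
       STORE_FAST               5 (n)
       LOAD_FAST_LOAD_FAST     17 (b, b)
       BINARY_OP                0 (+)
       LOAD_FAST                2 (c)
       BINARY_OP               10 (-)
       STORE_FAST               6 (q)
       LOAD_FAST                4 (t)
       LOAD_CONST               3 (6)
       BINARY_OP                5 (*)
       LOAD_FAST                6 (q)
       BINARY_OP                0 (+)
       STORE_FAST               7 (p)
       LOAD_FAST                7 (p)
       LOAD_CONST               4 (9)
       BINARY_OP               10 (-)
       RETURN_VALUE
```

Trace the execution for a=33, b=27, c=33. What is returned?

-5370

LOAD_FAST_LOAD_FAST a,c → push 33,33. Stack: [33, 33]
BINARY_OP - → 33 - 33 = 0. Stack: [0]
LOAD_FAST c → push 33. Stack: [0, 33]
BINARY_OP - → 0 - 33 = -33. Stack: [-33]
STORE_FAST z → z=-33. Stack: []
LOAD_FAST c → push 33. Stack: [33]
LOAD_CONST → push 5. Stack: [33, 5]
BINARY_OP // → 33 // 5 = 6. Stack: [6]
STORE_FAST z → z=6. Stack: []
LOAD_CONST → push 12. Stack: [12]
LOAD_FAST c → push 33. Stack: [12, 33]
BINARY_OP ^ → 12 ^ 33 = 45. Stack: [45]
STORE_FAST z → z=45. Stack: []
LOAD_FAST_LOAD_FAST b,a → push 27,33. Stack: [27, 33]
BINARY_OP // → 27 // 33 = 0. Stack: [0]
LOAD_FAST a → push 33. Stack: [0, 33]
BINARY_OP | → 0 | 33 = 33. Stack: [33]
STORE_FAST z → z=33. Stack: []
LOAD_FAST_LOAD_FAST b,a → push 27,33. Stack: [27, 33]
BINARY_OP - → 27 - 33 = -6. Stack: [-6]
LOAD_FAST_LOAD_FAST b,z → push 27,33. Stack: [-6, 27, 33]
BINARY_OP * → 27 * 33 = 891. Stack: [-6, 891]
BINARY_OP - → -6 - 891 = -897. Stack: [-897]
STORE_FAST t → t=-897. Stack: []
LOAD_FAST_LOAD_FAST a,t → push 33,-897. Stack: [33, -897]
BINARY_OP - → 33 - -897 = 930. Stack: [930]
STORE_FAST n → n=930. Stack: []
LOAD_FAST_LOAD_FAST b,b → push 27,27. Stack: [27, 27]
BINARY_OP + → 27 + 27 = 54. Stack: [54]
LOAD_FAST c → push 33. Stack: [54, 33]
BINARY_OP - → 54 - 33 = 21. Stack: [21]
STORE_FAST q → q=21. Stack: []
LOAD_FAST t → push -897. Stack: [-897]
LOAD_CONST → push 6. Stack: [-897, 6]
BINARY_OP * → -897 * 6 = -5382. Stack: [-5382]
LOAD_FAST q → push 21. Stack: [-5382, 21]
BINARY_OP + → -5382 + 21 = -5361. Stack: [-5361]
STORE_FAST p → p=-5361. Stack: []
LOAD_FAST p → push -5361. Stack: [-5361]
LOAD_CONST → push 9. Stack: [-5361, 9]
BINARY_OP - → -5361 - 9 = -5370. Stack: [-5370]
RETURN_VALUE → return -5370.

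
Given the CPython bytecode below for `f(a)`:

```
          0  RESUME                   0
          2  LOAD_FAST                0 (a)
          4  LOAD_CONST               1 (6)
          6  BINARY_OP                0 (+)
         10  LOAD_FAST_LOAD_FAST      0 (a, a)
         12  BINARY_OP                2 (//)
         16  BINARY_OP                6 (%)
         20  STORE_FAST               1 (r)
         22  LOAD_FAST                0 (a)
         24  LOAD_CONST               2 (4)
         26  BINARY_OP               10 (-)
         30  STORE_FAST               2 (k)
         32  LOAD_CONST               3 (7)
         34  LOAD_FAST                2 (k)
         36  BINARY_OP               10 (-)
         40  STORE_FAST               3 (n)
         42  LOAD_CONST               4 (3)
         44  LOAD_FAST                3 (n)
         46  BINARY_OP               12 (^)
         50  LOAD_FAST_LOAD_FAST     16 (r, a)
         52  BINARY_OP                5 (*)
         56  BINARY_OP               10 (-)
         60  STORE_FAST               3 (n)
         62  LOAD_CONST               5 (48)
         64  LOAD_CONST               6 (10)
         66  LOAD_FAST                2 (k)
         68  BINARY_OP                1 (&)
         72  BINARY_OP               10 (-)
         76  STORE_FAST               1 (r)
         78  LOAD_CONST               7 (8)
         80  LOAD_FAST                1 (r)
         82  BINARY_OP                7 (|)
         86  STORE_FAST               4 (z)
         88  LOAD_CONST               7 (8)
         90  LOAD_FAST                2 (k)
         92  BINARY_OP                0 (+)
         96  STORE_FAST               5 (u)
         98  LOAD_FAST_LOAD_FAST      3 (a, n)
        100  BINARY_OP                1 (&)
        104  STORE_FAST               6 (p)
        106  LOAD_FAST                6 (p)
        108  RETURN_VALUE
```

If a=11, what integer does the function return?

LOAD_FAST a → push 11. Stack: [11]
LOAD_CONST → push 6. Stack: [11, 6]
BINARY_OP + → 11 + 6 = 17. Stack: [17]
LOAD_FAST_LOAD_FAST a,a → push 11,11. Stack: [17, 11, 11]
BINARY_OP // → 11 // 11 = 1. Stack: [17, 1]
BINARY_OP % → 17 % 1 = 0. Stack: [0]
STORE_FAST r → r=0. Stack: []
LOAD_FAST a → push 11. Stack: [11]
LOAD_CONST → push 4. Stack: [11, 4]
BINARY_OP - → 11 - 4 = 7. Stack: [7]
STORE_FAST k → k=7. Stack: []
LOAD_CONST → push 7. Stack: [7]
LOAD_FAST k → push 7. Stack: [7, 7]
BINARY_OP - → 7 - 7 = 0. Stack: [0]
STORE_FAST n → n=0. Stack: []
LOAD_CONST → push 3. Stack: [3]
LOAD_FAST n → push 0. Stack: [3, 0]
BINARY_OP ^ → 3 ^ 0 = 3. Stack: [3]
LOAD_FAST_LOAD_FAST r,a → push 0,11. Stack: [3, 0, 11]
BINARY_OP * → 0 * 11 = 0. Stack: [3, 0]
BINARY_OP - → 3 - 0 = 3. Stack: [3]
STORE_FAST n → n=3. Stack: []
LOAD_CONST → push 48. Stack: [48]
LOAD_CONST → push 10. Stack: [48, 10]
LOAD_FAST k → push 7. Stack: [48, 10, 7]
BINARY_OP & → 10 & 7 = 2. Stack: [48, 2]
BINARY_OP - → 48 - 2 = 46. Stack: [46]
STORE_FAST r → r=46. Stack: []
LOAD_CONST → push 8. Stack: [8]
LOAD_FAST r → push 46. Stack: [8, 46]
BINARY_OP | → 8 | 46 = 46. Stack: [46]
STORE_FAST z → z=46. Stack: []
LOAD_CONST → push 8. Stack: [8]
LOAD_FAST k → push 7. Stack: [8, 7]
BINARY_OP + → 8 + 7 = 15. Stack: [15]
STORE_FAST u → u=15. Stack: []
LOAD_FAST_LOAD_FAST a,n → push 11,3. Stack: [11, 3]
BINARY_OP & → 11 & 3 = 3. Stack: [3]
STORE_FAST p → p=3. Stack: []
LOAD_FAST p → push 3. Stack: [3]
RETURN_VALUE → return 3.

3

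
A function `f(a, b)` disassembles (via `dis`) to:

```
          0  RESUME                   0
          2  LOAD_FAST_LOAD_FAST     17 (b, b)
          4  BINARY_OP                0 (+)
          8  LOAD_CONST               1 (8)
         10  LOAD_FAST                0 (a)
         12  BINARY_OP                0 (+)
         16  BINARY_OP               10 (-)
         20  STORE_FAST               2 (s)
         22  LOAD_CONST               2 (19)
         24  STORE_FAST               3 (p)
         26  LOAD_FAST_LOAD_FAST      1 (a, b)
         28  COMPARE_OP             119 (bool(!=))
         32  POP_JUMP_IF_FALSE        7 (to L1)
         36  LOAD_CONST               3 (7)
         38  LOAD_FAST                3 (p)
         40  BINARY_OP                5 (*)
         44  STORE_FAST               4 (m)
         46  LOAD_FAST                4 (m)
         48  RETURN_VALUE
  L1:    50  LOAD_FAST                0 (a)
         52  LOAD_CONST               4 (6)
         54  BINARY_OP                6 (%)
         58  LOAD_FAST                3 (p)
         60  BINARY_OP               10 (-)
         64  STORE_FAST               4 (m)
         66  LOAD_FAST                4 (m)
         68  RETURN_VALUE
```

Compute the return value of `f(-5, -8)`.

LOAD_FAST_LOAD_FAST b,b → push -8,-8. Stack: [-8, -8]
BINARY_OP + → -8 + -8 = -16. Stack: [-16]
LOAD_CONST → push 8. Stack: [-16, 8]
LOAD_FAST a → push -5. Stack: [-16, 8, -5]
BINARY_OP + → 8 + -5 = 3. Stack: [-16, 3]
BINARY_OP - → -16 - 3 = -19. Stack: [-19]
STORE_FAST s → s=-19. Stack: []
LOAD_CONST → push 19. Stack: [19]
STORE_FAST p → p=19. Stack: []
LOAD_FAST_LOAD_FAST a,b → push -5,-8. Stack: [-5, -8]
COMPARE_OP bool(!=) → -5 vs -8 = True. Stack: [True]
POP_JUMP_IF_FALSE → pop True; no jump. Stack: []
LOAD_CONST → push 7. Stack: [7]
LOAD_FAST p → push 19. Stack: [7, 19]
BINARY_OP * → 7 * 19 = 133. Stack: [133]
STORE_FAST m → m=133. Stack: []
LOAD_FAST m → push 133. Stack: [133]
RETURN_VALUE → return 133.

133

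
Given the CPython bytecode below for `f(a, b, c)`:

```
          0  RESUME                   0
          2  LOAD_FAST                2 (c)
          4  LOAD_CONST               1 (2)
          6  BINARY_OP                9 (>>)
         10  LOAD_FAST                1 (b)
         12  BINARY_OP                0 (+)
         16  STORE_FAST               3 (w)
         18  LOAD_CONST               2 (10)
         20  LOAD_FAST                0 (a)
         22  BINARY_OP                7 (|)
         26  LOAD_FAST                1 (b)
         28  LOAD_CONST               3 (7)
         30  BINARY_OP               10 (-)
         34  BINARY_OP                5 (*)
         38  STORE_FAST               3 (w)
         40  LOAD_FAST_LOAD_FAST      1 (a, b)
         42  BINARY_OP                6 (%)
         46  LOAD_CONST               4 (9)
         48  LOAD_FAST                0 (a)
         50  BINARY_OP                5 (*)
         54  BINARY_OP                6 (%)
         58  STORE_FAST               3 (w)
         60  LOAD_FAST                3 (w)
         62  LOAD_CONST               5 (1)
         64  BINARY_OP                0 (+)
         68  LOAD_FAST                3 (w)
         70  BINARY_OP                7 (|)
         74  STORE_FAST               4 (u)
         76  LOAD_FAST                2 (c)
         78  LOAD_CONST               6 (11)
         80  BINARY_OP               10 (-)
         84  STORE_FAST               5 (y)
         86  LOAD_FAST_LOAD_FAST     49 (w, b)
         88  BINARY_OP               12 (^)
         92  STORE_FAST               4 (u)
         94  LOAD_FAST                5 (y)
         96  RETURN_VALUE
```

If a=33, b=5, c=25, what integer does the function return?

LOAD_FAST c → push 25. Stack: [25]
LOAD_CONST → push 2. Stack: [25, 2]
BINARY_OP >> → 25 >> 2 = 6. Stack: [6]
LOAD_FAST b → push 5. Stack: [6, 5]
BINARY_OP + → 6 + 5 = 11. Stack: [11]
STORE_FAST w → w=11. Stack: []
LOAD_CONST → push 10. Stack: [10]
LOAD_FAST a → push 33. Stack: [10, 33]
BINARY_OP | → 10 | 33 = 43. Stack: [43]
LOAD_FAST b → push 5. Stack: [43, 5]
LOAD_CONST → push 7. Stack: [43, 5, 7]
BINARY_OP - → 5 - 7 = -2. Stack: [43, -2]
BINARY_OP * → 43 * -2 = -86. Stack: [-86]
STORE_FAST w → w=-86. Stack: []
LOAD_FAST_LOAD_FAST a,b → push 33,5. Stack: [33, 5]
BINARY_OP % → 33 % 5 = 3. Stack: [3]
LOAD_CONST → push 9. Stack: [3, 9]
LOAD_FAST a → push 33. Stack: [3, 9, 33]
BINARY_OP * → 9 * 33 = 297. Stack: [3, 297]
BINARY_OP % → 3 % 297 = 3. Stack: [3]
STORE_FAST w → w=3. Stack: []
LOAD_FAST w → push 3. Stack: [3]
LOAD_CONST → push 1. Stack: [3, 1]
BINARY_OP + → 3 + 1 = 4. Stack: [4]
LOAD_FAST w → push 3. Stack: [4, 3]
BINARY_OP | → 4 | 3 = 7. Stack: [7]
STORE_FAST u → u=7. Stack: []
LOAD_FAST c → push 25. Stack: [25]
LOAD_CONST → push 11. Stack: [25, 11]
BINARY_OP - → 25 - 11 = 14. Stack: [14]
STORE_FAST y → y=14. Stack: []
LOAD_FAST_LOAD_FAST w,b → push 3,5. Stack: [3, 5]
BINARY_OP ^ → 3 ^ 5 = 6. Stack: [6]
STORE_FAST u → u=6. Stack: []
LOAD_FAST y → push 14. Stack: [14]
RETURN_VALUE → return 14.

14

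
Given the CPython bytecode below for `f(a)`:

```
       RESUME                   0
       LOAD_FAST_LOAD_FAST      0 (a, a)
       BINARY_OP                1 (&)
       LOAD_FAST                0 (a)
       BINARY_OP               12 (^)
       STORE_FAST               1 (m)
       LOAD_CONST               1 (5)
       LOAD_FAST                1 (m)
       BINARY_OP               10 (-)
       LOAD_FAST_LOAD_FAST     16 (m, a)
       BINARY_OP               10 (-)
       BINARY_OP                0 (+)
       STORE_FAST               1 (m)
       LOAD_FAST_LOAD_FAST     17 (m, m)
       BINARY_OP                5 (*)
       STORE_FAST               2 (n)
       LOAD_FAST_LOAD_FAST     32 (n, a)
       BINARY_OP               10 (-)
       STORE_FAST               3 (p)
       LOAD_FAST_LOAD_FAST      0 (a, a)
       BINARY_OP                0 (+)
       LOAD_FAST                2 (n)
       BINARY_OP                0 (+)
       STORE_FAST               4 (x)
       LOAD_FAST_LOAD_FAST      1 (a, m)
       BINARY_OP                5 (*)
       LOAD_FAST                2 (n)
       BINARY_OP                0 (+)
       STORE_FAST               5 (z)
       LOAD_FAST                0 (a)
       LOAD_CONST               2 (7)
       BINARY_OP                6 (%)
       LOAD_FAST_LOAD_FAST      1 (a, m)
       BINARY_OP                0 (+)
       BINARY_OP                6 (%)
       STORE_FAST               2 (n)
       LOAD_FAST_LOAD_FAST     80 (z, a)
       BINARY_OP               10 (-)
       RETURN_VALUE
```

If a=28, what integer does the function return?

-143

LOAD_FAST_LOAD_FAST a,a → push 28,28. Stack: [28, 28]
BINARY_OP & → 28 & 28 = 28. Stack: [28]
LOAD_FAST a → push 28. Stack: [28, 28]
BINARY_OP ^ → 28 ^ 28 = 0. Stack: [0]
STORE_FAST m → m=0. Stack: []
LOAD_CONST → push 5. Stack: [5]
LOAD_FAST m → push 0. Stack: [5, 0]
BINARY_OP - → 5 - 0 = 5. Stack: [5]
LOAD_FAST_LOAD_FAST m,a → push 0,28. Stack: [5, 0, 28]
BINARY_OP - → 0 - 28 = -28. Stack: [5, -28]
BINARY_OP + → 5 + -28 = -23. Stack: [-23]
STORE_FAST m → m=-23. Stack: []
LOAD_FAST_LOAD_FAST m,m → push -23,-23. Stack: [-23, -23]
BINARY_OP * → -23 * -23 = 529. Stack: [529]
STORE_FAST n → n=529. Stack: []
LOAD_FAST_LOAD_FAST n,a → push 529,28. Stack: [529, 28]
BINARY_OP - → 529 - 28 = 501. Stack: [501]
STORE_FAST p → p=501. Stack: []
LOAD_FAST_LOAD_FAST a,a → push 28,28. Stack: [28, 28]
BINARY_OP + → 28 + 28 = 56. Stack: [56]
LOAD_FAST n → push 529. Stack: [56, 529]
BINARY_OP + → 56 + 529 = 585. Stack: [585]
STORE_FAST x → x=585. Stack: []
LOAD_FAST_LOAD_FAST a,m → push 28,-23. Stack: [28, -23]
BINARY_OP * → 28 * -23 = -644. Stack: [-644]
LOAD_FAST n → push 529. Stack: [-644, 529]
BINARY_OP + → -644 + 529 = -115. Stack: [-115]
STORE_FAST z → z=-115. Stack: []
LOAD_FAST a → push 28. Stack: [28]
LOAD_CONST → push 7. Stack: [28, 7]
BINARY_OP % → 28 % 7 = 0. Stack: [0]
LOAD_FAST_LOAD_FAST a,m → push 28,-23. Stack: [0, 28, -23]
BINARY_OP + → 28 + -23 = 5. Stack: [0, 5]
BINARY_OP % → 0 % 5 = 0. Stack: [0]
STORE_FAST n → n=0. Stack: []
LOAD_FAST_LOAD_FAST z,a → push -115,28. Stack: [-115, 28]
BINARY_OP - → -115 - 28 = -143. Stack: [-143]
RETURN_VALUE → return -143.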